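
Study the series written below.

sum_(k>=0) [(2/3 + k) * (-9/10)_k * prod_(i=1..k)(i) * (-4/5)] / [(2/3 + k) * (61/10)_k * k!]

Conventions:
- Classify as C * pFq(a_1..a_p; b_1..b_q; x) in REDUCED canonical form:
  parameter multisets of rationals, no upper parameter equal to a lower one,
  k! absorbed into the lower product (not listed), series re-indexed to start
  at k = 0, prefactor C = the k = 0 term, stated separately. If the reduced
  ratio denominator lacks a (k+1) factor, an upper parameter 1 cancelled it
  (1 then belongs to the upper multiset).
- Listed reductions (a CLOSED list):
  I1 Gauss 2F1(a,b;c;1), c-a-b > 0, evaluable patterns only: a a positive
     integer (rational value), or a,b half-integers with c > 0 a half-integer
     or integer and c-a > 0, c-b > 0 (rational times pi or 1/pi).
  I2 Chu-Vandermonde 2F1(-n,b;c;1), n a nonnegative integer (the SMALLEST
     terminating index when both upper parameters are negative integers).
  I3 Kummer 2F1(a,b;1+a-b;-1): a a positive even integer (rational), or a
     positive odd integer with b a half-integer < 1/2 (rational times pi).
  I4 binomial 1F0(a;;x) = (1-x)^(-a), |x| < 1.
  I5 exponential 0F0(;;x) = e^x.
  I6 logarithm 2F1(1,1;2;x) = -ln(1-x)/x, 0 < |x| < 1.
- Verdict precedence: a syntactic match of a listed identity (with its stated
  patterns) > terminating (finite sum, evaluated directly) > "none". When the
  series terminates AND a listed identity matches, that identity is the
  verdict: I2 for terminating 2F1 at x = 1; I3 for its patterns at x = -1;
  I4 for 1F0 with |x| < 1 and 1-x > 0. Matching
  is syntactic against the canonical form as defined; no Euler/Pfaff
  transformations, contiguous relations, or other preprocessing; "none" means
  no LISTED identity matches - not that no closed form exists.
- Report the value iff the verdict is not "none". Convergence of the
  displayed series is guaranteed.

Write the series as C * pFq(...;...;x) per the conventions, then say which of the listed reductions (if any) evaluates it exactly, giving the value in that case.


This is -4/5 * 2F1(-9/10, 1; 61/10; 1) in reduced canonical form. Verdict: Gauss's theorem (I1) fires (x = 1: the Gamma ratio telescopes since c-a-b = 6 > 0 and a = 1 in Z>0). Value: -17/25.

First insight: with t_0 = -4/5, striking the common factor k + 2/3 reduces the term (C = -4/5).
Term ratio: r(k) = 1 * (k-9/10) (k+1) / [(k+61/10) (k+1)] - poly over poly, x = 1 from leading terms; C = -4/5 at k = 0.


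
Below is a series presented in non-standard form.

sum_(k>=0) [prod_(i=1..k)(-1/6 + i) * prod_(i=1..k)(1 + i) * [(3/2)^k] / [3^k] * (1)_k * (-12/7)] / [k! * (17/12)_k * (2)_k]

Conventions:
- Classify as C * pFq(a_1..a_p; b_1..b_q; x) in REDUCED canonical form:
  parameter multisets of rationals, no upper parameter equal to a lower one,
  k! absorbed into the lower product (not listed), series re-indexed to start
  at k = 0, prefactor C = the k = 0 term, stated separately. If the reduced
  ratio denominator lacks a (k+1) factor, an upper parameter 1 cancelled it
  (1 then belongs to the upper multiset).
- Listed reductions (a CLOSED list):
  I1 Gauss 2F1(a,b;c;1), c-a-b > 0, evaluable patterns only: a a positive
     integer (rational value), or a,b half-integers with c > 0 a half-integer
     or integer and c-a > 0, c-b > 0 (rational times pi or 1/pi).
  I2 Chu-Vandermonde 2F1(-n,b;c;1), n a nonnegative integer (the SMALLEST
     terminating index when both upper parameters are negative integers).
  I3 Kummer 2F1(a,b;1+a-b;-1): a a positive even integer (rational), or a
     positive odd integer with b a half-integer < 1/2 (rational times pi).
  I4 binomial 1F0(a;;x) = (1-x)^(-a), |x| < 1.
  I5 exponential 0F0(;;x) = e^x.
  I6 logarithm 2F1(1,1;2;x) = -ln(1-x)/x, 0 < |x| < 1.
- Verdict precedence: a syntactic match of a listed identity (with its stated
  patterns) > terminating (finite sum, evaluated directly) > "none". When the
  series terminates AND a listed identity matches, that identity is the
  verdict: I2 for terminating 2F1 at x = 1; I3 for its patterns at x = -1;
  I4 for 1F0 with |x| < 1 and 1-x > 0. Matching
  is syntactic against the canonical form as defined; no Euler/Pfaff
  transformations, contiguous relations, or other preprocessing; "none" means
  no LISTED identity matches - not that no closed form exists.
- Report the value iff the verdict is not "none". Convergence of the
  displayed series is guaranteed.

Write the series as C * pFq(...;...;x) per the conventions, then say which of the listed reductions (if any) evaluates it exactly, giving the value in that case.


Key step: with t_0 = -12/7, the two k-th powers (C = -12/7, x = 1/2) combine into one argument.
Adjacent-term ratio: r(k) = (1/2) * (k+5/6) (k+1) / [(k+17/12) (k+1)] - rational in k. x = (1/2); t_0 = -12/7; negate the roots.

Classification (C = -12/7): 2F1 with upper {5/6, 1}, lower {17/12}, argument x = 1/2. Verdict: no listed reduction: x = 1/2 and upper {5/6, 1} fail every I1-I6 pattern.


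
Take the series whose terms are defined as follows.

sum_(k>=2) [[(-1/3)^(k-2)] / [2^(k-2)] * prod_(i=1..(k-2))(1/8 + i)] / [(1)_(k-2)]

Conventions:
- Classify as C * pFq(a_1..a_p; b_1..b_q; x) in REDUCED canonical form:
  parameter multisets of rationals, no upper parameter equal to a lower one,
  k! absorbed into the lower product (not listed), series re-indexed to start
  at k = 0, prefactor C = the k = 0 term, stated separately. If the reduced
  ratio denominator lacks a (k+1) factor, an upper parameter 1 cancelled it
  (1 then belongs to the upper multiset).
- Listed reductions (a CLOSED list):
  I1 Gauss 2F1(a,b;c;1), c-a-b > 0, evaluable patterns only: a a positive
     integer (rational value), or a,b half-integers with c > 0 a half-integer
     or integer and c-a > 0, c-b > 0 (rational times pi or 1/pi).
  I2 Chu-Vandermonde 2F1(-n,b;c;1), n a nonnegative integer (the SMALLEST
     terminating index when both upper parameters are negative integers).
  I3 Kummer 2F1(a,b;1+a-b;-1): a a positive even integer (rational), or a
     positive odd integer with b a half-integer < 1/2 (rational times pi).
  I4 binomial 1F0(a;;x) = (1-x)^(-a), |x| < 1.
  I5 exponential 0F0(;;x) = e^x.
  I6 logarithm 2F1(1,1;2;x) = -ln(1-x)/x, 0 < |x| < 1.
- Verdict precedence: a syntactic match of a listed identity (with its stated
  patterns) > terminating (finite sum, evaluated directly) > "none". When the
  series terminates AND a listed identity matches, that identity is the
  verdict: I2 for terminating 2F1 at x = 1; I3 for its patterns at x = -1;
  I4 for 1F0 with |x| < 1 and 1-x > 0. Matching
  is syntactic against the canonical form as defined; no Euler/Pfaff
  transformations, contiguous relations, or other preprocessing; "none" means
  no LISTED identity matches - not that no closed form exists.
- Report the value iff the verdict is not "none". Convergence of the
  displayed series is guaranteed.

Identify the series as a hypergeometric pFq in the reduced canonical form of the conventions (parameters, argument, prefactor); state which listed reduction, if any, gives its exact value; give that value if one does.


The tell: t_0 being 1, (1)_k (prefactor 1) is k! itself.
Step ratio: r(k) = (-1/6) * (k+9/8) / [(k+1)] - rational; roots negated = parameters, x = (-1/6), C = 1.

Prefactor 1, argument -1/6: 1F0 with upper {9/8} over lower {-}. Verdict: the binomial series (I4) applies (the 1F0 binomial series: exponent -9/8, x = -1/6). Its exact value is (7/6)^(-9/8).


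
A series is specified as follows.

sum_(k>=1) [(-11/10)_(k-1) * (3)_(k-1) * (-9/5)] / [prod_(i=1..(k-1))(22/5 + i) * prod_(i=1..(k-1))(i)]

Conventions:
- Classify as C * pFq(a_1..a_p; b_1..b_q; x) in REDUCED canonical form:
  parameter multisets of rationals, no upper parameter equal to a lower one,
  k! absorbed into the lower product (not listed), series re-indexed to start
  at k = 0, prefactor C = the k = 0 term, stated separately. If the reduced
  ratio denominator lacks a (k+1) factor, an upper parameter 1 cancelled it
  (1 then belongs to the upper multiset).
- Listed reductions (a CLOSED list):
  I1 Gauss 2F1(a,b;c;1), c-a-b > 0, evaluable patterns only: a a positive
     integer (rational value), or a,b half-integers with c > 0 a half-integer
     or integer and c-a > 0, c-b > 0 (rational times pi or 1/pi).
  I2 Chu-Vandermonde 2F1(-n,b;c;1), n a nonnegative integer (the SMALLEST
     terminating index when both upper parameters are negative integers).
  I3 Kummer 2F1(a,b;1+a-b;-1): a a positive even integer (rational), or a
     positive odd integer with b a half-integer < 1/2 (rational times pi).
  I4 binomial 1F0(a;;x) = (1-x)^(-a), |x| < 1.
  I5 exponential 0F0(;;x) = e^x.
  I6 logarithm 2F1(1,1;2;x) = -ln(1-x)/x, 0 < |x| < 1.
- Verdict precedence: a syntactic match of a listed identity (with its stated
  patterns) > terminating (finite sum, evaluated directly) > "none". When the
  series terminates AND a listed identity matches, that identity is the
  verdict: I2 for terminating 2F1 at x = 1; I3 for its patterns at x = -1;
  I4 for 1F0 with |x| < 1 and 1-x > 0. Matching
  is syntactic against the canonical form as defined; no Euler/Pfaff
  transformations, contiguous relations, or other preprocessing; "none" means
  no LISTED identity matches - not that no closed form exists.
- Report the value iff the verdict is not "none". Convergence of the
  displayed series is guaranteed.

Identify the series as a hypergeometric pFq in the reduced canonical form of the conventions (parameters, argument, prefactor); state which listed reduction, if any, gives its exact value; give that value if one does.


Canonical form: C = -9/5 times 2F1 with upper {-11/10, 3}, lower {27/5}, x = 1. Verdict (x = 1): Gauss's theorem (I1) applies (x = 1: the Gamma ratio telescopes since c-a-b = 7/2 > 0 and a = 3 in Z>0). Sum: -3264/4375.

The tell: from the first term -9/5: the product of the first k integers (C = -9/5) is k!.
Ratio: r(k) = 1 * (k-11/10) (k+3) / [(k+27/5) (k+1)] - poly over poly, x = 1 from leading terms; C = -9/5 at k = 0.


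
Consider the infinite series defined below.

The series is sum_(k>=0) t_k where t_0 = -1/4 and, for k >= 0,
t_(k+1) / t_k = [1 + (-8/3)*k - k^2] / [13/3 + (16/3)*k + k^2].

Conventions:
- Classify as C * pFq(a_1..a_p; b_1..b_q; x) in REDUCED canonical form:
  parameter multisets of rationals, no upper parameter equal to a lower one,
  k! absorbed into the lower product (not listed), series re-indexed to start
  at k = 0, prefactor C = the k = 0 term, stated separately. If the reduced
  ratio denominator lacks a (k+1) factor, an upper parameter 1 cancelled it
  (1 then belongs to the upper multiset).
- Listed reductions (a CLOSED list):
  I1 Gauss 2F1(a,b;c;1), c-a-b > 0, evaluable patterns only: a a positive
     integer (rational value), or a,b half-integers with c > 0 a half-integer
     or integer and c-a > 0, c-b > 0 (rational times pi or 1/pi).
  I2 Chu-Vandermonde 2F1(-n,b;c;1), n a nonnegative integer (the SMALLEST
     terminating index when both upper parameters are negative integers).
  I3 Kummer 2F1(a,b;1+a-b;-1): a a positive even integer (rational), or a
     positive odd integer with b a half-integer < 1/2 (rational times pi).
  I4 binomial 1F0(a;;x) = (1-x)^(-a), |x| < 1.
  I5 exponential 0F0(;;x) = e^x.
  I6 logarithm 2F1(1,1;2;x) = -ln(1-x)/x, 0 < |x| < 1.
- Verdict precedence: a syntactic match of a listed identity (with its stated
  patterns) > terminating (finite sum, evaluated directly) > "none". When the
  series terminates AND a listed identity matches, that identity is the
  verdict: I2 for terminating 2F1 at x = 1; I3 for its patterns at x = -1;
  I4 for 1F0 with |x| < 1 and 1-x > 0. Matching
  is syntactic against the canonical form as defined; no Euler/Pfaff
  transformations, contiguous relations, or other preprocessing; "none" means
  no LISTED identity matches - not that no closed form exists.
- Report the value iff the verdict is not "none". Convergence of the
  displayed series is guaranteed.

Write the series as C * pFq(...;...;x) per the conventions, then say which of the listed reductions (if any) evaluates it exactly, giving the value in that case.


Prefactor -1/4, argument -1: 2F1 with upper {-1/3, 3} over lower {13/3}. Verdict: none - at argument -1 the multisets {-1/3, 3} ; {13/3} match no listed identity.

Structural cue: from the first term -1/4: the expanded ratio factors over Q; prefactor -1/4, roots give parameters.
Term ratio: r(k) = (-1) * (k-1/3) (k+3) / [(k+13/3) (k+1)] - rational in k. x = (-1); t_0 = -1/4; negate the roots.


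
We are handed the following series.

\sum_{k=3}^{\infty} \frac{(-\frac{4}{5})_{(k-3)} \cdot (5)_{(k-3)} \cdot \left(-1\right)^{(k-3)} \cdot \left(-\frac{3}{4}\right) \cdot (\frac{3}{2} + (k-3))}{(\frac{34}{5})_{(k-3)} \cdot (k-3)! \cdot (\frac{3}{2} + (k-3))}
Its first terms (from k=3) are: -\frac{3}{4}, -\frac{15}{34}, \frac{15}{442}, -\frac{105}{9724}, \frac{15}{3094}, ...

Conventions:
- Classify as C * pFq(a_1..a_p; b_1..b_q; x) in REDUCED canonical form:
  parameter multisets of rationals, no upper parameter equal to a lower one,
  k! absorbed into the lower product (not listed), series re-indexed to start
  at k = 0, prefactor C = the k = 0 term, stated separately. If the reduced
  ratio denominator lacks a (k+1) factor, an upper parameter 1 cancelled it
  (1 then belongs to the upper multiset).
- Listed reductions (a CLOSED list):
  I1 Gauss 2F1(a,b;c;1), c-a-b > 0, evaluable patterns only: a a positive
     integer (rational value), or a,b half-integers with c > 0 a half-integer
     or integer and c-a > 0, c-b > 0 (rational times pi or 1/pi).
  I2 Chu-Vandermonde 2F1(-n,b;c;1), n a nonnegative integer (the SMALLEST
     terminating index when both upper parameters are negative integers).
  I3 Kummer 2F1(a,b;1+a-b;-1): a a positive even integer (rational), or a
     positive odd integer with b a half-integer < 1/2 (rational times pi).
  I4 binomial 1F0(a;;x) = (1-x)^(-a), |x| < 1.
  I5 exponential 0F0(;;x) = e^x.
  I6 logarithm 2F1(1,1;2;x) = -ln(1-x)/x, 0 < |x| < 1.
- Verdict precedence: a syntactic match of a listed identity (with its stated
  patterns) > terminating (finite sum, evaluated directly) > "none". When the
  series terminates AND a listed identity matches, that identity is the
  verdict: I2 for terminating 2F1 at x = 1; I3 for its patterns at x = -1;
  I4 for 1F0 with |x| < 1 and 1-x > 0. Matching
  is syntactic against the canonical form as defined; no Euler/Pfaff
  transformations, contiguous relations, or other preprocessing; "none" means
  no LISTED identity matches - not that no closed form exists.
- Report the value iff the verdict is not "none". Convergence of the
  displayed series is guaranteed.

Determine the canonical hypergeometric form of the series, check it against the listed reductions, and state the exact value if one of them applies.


Reduced: x = -1, 2F1, upper = {-\frac{4}{5}, 5}, lower = {\frac{34}{5}}, C = -\frac{3}{4}. Verdict: none here - no I1-I6 shape fits x = -1 with lower {\frac{34}{5}}.

Key step: from the first term -\frac{3}{4}: k + 3/2 divides numerator and denominator alike; C = -3/4, x = -1 after cancelling.
Consecutive-term ratio: r(k) = -1 * (k-\frac{4}{5}) (k+5) / [(k+\frac{34}{5}) (k+1)] - poly over poly, x = -1 from leading terms; C = -\frac{3}{4} at k = 0.


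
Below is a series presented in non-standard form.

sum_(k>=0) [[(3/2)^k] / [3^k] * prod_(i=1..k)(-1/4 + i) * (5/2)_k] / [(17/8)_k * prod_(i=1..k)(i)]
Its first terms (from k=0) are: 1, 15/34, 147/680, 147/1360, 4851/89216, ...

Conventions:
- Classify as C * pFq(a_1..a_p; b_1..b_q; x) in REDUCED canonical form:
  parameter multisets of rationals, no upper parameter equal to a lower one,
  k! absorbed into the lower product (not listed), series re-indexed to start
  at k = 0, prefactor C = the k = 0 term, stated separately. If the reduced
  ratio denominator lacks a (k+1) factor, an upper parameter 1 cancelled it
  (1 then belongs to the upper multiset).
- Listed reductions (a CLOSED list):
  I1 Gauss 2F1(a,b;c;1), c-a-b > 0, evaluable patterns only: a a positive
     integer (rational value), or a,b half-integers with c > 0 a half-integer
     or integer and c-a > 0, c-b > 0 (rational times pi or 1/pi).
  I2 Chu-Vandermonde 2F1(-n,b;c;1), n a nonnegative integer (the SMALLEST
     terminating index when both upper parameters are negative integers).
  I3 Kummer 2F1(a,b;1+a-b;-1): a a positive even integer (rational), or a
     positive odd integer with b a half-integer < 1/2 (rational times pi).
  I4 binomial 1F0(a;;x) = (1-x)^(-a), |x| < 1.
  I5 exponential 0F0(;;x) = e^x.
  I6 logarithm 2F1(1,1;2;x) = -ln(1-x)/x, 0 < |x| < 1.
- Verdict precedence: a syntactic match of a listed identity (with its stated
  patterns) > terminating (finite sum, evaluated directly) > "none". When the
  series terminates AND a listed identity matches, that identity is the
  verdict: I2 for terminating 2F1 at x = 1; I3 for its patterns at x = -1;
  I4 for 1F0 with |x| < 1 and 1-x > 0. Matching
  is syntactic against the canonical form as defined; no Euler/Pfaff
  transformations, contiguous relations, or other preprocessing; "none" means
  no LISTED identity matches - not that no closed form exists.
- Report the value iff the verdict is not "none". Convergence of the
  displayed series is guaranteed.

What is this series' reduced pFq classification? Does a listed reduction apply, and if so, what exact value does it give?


At argument 1/2: a 2F1 with upper {3/4, 5/2}, lower {17/8}, scaled by C = 1. Verdict: none here - no I1-I6 shape fits x = 1/2 with lower {17/8}.

Structural cue: with t_0 = 1, the two k-th powers (C = 1, x = 1/2) combine into one argument.
Adjacent-term ratio: r(k) = (1/2) * (k+3/4) (k+5/2) / [(k+17/8) (k+1)] - poly over poly, x = (1/2) from leading terms; C = 1 at k = 0.


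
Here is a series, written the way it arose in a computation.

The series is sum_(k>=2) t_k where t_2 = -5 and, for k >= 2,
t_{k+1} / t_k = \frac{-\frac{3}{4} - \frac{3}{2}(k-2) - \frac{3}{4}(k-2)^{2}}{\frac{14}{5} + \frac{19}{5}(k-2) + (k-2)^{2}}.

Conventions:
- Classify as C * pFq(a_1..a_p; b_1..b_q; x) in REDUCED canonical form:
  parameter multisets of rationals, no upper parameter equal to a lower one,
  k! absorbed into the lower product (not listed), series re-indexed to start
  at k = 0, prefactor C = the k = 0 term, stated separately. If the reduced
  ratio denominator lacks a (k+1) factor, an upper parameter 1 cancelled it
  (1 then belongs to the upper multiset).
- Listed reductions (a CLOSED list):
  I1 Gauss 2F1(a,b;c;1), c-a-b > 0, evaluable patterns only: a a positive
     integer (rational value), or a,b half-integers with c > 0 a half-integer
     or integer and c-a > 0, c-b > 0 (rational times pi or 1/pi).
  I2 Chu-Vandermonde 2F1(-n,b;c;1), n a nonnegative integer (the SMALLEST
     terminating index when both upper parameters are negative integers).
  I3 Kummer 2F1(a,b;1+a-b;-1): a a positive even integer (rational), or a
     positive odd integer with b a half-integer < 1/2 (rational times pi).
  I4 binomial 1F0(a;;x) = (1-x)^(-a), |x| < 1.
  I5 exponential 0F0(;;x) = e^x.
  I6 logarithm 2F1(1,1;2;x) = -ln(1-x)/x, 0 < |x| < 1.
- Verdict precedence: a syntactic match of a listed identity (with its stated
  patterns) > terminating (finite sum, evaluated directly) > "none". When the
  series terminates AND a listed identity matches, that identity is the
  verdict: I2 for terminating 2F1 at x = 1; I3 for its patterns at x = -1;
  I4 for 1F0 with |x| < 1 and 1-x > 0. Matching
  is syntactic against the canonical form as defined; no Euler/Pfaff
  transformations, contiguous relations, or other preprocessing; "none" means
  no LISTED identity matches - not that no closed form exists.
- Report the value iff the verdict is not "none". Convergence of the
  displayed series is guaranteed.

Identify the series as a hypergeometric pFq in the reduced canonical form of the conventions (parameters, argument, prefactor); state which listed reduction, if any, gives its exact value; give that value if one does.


At argument -\frac{3}{4}: a 2F1 with upper {1, 1}, lower {\frac{14}{5}}, scaled by C = -5. Verdict: none here - no I1-I6 shape fits x = -\frac{3}{4} with lower {\frac{14}{5}}.

First insight: with t_0 = -5, factor the ratio over Q (C = -5, x = -3/4): negated roots = parameters.
Term ratio: r(k) = -\frac{3}{4} * (k+1) (k+1) / [(k+\frac{14}{5}) (k+1)] ; factor over Q: parameters, x = -\frac{3}{4}, and C = -5.


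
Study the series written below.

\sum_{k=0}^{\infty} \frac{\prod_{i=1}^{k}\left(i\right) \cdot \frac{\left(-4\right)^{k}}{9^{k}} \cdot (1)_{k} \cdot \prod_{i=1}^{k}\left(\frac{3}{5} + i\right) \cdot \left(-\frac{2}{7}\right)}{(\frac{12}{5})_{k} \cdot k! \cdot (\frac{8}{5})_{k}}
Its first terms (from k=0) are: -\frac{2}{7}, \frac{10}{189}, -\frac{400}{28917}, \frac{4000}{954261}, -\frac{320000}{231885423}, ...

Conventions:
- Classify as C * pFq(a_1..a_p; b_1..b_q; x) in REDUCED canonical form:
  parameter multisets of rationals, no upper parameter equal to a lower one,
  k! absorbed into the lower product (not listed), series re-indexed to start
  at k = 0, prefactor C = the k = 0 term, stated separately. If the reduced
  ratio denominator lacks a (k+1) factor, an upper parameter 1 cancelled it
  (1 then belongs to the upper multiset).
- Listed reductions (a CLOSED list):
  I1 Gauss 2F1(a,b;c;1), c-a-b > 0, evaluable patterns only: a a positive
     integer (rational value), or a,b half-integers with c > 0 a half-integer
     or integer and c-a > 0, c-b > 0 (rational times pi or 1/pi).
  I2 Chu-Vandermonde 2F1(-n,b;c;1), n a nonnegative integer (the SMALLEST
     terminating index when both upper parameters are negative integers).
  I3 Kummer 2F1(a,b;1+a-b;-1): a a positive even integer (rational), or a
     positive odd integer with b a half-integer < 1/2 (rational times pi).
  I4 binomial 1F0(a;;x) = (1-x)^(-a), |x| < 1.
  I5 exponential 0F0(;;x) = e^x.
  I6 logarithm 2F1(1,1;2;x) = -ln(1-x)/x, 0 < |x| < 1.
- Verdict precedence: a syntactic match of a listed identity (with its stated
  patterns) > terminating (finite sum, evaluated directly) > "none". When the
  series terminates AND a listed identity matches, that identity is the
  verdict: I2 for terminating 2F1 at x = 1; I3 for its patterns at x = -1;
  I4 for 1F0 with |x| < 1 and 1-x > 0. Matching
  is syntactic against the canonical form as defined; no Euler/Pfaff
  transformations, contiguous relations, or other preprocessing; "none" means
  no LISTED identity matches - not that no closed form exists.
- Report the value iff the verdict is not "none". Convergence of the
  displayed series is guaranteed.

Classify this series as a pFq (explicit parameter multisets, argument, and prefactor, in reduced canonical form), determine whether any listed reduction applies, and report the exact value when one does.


Classification (C = -\frac{2}{7}): 2F1 with upper {1, 1}, lower {\frac{12}{5}}, argument x = -\frac{4}{9}. Verdict: none. Every listed pattern misses the 2F1 form at -\frac{4}{9}, upper {1, 1}.

Key observation: from the first term -\frac{2}{7}: the two geometric factors (C = -2/7) combine into one argument.
Consecutive-term ratio: r(k) = -\frac{4}{9} * (k+1) (k+1) / [(k+\frac{12}{5}) (k+1)] - poly over poly, x = -\frac{4}{9} from leading terms; C = -\frac{2}{7} at k = 0.


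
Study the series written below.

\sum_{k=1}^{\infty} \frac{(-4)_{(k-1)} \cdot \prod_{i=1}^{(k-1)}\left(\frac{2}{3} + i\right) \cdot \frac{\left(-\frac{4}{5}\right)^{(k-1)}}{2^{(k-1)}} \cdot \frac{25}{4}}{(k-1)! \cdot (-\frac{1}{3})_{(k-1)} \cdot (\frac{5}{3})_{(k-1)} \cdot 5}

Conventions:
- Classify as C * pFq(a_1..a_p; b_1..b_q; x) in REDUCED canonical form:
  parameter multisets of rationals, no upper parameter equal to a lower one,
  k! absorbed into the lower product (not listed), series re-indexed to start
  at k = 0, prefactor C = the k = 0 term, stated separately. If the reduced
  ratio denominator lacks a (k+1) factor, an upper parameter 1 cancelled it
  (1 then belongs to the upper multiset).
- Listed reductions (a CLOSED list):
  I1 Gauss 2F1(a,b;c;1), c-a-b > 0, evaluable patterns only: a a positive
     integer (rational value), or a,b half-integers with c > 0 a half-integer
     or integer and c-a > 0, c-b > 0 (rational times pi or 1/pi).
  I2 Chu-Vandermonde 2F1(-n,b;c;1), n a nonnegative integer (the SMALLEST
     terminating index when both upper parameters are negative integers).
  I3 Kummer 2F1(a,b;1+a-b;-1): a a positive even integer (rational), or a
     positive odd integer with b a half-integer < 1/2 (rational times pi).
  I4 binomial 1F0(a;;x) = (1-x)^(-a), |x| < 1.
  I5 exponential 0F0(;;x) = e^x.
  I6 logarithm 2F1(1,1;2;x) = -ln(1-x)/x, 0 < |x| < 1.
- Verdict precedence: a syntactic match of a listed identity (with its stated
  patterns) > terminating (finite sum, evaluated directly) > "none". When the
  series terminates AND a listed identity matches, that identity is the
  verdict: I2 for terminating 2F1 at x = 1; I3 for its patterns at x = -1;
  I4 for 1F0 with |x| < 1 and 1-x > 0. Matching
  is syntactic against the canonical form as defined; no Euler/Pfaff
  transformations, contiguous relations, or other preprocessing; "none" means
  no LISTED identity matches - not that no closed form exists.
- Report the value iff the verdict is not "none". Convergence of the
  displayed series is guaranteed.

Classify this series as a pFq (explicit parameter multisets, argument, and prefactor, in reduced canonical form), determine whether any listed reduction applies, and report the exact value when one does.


x = -\frac{2}{5} here; the reduced form reads 1F1, upper {-4}, lower {-\frac{1}{3}}, C = \frac{5}{4}. Verdict: terminating (-4 upstairs). 5 nonzero terms in all; added directly. Hence: -\frac{6904}{625}.

First insight: x = -\frac{2}{5} and the running product (C = 5/4, x = -2/5) telescopes to a rising factorial.
Adjacent-term ratio: r(k) = -\frac{2}{5} * (k-4) / [(k-\frac{1}{3}) (k+1)] - rational in k, leading ratio -\frac{2}{5}; with t_0 = \frac{5}{4}, classification follows.


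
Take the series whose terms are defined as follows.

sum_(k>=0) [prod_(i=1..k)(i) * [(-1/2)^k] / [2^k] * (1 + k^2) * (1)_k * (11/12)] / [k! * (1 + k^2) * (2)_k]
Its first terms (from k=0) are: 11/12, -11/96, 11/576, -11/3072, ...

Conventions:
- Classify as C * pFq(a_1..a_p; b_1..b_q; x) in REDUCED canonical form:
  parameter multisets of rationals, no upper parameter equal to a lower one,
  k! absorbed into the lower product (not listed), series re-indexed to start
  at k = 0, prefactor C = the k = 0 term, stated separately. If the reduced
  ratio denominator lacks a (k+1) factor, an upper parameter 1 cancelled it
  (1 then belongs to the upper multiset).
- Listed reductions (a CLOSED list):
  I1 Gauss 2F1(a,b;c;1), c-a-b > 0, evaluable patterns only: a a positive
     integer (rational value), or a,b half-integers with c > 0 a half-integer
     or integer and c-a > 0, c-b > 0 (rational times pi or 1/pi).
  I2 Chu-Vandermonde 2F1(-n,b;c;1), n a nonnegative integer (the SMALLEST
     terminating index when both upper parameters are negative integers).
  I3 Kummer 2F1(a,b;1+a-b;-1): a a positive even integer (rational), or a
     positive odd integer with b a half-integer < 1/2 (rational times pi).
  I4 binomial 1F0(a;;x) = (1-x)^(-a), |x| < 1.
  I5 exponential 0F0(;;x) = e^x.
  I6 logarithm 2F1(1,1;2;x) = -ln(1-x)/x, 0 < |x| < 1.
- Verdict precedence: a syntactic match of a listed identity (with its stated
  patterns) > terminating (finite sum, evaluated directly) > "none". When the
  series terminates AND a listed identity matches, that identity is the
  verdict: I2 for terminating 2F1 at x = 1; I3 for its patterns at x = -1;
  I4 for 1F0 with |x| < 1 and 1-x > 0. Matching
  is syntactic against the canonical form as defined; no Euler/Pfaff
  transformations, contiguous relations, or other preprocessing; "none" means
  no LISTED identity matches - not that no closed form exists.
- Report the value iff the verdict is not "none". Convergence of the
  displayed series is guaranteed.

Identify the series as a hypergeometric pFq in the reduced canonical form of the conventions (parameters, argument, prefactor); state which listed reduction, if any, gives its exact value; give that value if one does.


This is 11/12 * 2F1(1, 1; 2; -1/4) in reduced canonical form. Verdict at x = -1/4: the logarithmic series (I6) matches (the logarithm: parameters (1,1;2), x = -1/4). Value: (11/3) * ln(5/4).

Key observation: t_0 = 11/12 here, and the running product (C = 11/12, x = -1/4) telescopes to a rising factorial.
Term ratio: r(k) = (-1/4) * (k+1) (k+1) / [(k+2) (k+1)] - rational in k, leading ratio (-1/4); with t_0 = 11/12, classification follows.


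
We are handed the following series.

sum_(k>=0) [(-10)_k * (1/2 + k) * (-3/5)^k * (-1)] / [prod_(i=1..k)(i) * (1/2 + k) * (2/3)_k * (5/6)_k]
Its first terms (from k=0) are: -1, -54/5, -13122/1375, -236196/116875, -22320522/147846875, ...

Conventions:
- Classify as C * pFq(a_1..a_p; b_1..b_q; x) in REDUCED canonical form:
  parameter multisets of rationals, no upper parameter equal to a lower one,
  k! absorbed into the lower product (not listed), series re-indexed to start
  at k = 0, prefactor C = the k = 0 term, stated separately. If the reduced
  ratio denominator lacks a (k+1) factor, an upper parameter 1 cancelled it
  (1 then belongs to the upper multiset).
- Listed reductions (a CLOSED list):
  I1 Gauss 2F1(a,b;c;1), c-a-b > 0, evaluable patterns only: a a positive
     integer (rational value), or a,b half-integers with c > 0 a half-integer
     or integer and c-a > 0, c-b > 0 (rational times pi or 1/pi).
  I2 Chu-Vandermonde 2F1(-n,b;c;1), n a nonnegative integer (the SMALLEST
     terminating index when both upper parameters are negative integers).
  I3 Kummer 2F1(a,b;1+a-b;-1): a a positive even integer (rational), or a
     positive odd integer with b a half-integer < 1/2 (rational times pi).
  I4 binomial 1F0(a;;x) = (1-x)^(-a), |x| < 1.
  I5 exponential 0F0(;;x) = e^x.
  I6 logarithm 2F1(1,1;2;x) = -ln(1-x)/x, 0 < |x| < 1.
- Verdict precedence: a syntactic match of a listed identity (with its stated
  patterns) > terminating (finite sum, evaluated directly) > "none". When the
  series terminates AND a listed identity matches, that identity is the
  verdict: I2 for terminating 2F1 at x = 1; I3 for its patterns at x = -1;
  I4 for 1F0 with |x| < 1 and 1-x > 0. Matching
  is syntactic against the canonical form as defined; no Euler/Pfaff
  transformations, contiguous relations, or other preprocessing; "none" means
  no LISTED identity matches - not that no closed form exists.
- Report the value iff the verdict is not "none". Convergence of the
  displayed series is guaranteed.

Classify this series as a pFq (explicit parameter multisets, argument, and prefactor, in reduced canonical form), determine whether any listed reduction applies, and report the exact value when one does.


With C = -1: the canonical form is 1F2(-10; 2/3, 5/6; -3/5). Verdict: terminating. With -10 upstairs the series is a 11-term polynomial sum; evaluated term by term. Sum: -8572400893028511446754983578921/364471832081654006915283203125.

Key observation: from the first term -1: striking the common factor k + 1/2 reduces the term (C = -1).
Term ratio: r(k) = (-3/5) * (k-10) / [(k+2/3) (k+5/6) (k+1)] - rational; roots negated = parameters, x = (-3/5), C = -1.


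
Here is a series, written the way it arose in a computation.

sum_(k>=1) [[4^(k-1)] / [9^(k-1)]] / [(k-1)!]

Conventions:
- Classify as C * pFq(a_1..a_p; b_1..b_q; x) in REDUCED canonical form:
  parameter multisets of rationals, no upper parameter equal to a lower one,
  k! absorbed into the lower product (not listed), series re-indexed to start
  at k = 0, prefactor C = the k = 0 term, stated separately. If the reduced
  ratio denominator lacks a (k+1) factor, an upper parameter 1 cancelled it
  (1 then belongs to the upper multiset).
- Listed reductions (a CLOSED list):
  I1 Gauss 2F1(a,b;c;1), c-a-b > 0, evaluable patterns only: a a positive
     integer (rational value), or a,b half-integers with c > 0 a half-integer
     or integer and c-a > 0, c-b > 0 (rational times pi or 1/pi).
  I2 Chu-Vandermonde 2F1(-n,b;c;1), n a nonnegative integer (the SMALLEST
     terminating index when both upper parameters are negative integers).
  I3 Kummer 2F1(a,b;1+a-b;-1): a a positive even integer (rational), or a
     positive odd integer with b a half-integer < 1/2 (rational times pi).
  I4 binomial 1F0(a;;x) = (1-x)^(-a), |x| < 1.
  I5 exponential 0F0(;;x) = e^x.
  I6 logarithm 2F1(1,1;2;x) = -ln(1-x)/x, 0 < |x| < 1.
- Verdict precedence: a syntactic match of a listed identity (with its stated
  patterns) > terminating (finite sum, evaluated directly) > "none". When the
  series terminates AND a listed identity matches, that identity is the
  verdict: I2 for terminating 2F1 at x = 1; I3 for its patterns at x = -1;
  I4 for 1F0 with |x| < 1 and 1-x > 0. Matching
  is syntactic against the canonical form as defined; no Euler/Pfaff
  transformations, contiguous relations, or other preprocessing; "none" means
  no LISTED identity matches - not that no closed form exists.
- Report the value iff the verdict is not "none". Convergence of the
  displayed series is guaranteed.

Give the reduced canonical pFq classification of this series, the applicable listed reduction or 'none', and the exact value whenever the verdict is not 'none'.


At argument 4/9: a 0F0 with upper {-}, lower {-}, scaled by C = 1. Verdict: this is the I5 exponential reduction (the 0F0 exponential series at x = 4/9). Hence: e^(4/9).

Key observation: from the first term 1: the two geometric factors (prefactor 1) combine into one argument.
Adjacent-term ratio: r(k) = (4/9) * 1 / [(k+1)] ; factor over Q: parameters, x = (4/9), and C = 1.


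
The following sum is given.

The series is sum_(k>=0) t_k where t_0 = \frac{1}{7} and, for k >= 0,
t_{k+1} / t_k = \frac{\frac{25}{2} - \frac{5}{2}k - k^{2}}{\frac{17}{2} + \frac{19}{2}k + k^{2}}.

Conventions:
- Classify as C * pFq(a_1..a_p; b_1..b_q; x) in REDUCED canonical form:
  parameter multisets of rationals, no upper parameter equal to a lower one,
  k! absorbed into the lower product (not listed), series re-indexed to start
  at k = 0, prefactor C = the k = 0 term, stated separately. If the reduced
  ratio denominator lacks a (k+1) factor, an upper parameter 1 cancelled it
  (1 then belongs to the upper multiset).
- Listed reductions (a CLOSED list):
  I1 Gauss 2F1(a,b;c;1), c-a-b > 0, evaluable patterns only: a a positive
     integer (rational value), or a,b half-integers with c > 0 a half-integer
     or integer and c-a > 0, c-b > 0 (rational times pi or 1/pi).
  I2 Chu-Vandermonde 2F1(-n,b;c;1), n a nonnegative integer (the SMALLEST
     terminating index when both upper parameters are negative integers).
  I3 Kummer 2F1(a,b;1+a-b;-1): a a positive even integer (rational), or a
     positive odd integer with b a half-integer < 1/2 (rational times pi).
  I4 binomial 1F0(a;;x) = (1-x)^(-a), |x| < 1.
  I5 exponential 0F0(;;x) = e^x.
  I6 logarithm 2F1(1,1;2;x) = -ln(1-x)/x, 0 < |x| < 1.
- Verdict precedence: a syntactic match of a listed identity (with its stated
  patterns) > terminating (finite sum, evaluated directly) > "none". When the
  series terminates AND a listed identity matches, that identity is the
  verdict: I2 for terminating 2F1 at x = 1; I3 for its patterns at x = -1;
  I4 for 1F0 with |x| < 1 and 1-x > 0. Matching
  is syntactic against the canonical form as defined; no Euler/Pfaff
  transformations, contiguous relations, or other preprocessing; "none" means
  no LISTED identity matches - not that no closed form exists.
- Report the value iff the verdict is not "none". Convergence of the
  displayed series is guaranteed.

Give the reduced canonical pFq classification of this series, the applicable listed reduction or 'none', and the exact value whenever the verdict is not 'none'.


This is \frac{1}{7} * 2F1(-\frac{5}{2}, 5; \frac{17}{2}; -1) in reduced canonical form. Verdict: this is Kummer's theorem (I3) (x = -1; c = \frac{17}{2} equals 1+a-b for upper {-\frac{5}{2}, 5}: listed pattern). Value: \frac{19305}{131072} \cdot \pi.

Key observation: from the first term \frac{1}{7}: the expanded ratio factors over Q; C = 1/7, x = -1, roots give parameters.
Ratio: r(k) = -1 * (k-\frac{5}{2}) (k+5) / [(k+\frac{17}{2}) (k+1)] - poly over poly, x = -1 from leading terms; C = \frac{1}{7} at k = 0.


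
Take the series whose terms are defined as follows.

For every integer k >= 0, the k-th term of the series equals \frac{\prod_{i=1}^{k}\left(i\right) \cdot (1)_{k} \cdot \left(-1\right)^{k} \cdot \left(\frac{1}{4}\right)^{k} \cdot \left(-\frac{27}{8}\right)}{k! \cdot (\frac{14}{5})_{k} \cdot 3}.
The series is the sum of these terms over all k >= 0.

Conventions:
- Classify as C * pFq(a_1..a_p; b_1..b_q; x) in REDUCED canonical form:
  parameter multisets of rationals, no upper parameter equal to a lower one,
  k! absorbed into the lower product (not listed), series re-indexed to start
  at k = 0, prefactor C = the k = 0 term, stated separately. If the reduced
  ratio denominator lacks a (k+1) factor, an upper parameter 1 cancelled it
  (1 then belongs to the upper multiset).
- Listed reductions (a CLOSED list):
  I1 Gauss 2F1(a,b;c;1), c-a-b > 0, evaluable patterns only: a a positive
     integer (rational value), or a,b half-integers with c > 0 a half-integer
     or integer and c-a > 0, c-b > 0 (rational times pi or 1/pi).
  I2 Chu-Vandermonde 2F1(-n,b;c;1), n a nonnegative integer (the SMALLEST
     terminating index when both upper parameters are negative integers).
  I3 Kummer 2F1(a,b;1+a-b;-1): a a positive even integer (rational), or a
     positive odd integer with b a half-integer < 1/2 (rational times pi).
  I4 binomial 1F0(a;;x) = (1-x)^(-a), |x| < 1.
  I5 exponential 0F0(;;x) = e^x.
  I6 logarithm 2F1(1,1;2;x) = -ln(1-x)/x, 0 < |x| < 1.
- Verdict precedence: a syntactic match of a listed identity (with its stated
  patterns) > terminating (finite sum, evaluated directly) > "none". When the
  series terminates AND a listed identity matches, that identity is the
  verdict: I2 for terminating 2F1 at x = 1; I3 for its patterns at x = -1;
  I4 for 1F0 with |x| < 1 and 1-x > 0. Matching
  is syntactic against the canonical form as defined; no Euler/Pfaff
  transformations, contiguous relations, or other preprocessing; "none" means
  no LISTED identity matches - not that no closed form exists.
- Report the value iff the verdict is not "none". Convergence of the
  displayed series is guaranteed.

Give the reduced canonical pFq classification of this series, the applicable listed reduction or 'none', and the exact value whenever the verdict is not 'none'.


Key step: x = -\frac{1}{4} and the constant factors (C = -9/8, x = -1/4) combine into one prefactor.
Adjacent-term ratio: r(k) = -\frac{1}{4} * (k+1) (k+1) / [(k+\frac{14}{5}) (k+1)] - rational; roots negated = parameters, x = -\frac{1}{4}, C = -\frac{9}{8}.

Classification (C = -\frac{9}{8}): 2F1 with upper {1, 1}, lower {\frac{14}{5}}, argument x = -\frac{1}{4}. Verdict: none. Every listed pattern misses the 2F1 form at -\frac{1}{4}, upper {1, 1}.


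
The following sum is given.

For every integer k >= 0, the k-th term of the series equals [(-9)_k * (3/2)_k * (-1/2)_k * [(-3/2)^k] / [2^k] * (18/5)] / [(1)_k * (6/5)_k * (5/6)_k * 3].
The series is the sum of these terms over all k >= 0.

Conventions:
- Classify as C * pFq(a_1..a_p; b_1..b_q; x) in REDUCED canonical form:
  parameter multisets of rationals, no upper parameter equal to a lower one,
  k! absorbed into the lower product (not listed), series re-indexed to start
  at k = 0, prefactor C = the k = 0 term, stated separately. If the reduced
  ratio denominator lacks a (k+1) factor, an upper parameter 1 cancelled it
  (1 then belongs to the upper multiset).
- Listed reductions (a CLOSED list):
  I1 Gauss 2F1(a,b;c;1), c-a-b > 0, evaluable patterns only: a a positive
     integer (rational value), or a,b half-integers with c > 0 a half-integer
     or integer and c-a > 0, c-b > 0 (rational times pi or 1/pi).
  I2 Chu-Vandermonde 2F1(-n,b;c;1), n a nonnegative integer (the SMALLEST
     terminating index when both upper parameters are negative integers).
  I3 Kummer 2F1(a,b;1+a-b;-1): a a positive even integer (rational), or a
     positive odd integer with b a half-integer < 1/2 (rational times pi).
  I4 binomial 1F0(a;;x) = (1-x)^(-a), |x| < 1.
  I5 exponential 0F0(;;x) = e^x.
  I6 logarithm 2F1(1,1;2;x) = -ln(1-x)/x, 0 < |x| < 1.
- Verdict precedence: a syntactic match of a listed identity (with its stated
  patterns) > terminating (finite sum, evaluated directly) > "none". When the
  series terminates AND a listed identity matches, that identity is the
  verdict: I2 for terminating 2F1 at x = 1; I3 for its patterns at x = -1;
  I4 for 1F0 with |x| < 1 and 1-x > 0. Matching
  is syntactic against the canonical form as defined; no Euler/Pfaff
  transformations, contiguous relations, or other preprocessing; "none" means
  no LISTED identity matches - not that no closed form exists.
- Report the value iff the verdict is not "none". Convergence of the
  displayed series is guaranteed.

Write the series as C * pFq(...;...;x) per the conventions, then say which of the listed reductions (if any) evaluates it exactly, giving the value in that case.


At argument -3/4: a 3F2 with upper {-9, -1/2, 3/2}, lower {5/6, 6/5}, scaled by C = 6/5. Verdict: terminating. With -9 upstairs the series is a 10-term polynomial sum; evaluated term by term. Exact value: -4109566333735128950187044379/166338052272682885162467328.

The tell: t_0 being 6/5, (1)_k (prefactor 6/5) is k! itself.
Consecutive-term ratio: r(k) = (-3/4) * (k-9) (k-1/2) (k+3/2) / [(k+5/6) (k+6/5) (k+1)] - rational in k. x = (-3/4); t_0 = 6/5; negate the roots.
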